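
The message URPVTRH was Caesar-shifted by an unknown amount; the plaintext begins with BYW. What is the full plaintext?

BYWCAYO

From the crib: U(20)−B(1)=19, so the shift is 19.
Subtract 19 from each ciphertext letter:
U(20): 20−19=1 → B
R(17): 17−19=-2≡24 → Y
P(15): 15−19=-4≡22 → W
V(21): 21−19=2 → C
T(19): 19−19=0 → A
R(17): 17−19=-2≡24 → Y
H(7): 7−19=-12≡14 → O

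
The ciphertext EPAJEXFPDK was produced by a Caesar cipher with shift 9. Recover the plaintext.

VGRAVOWGUB

E(4): 4−9=-5≡21 → V
P(15): 15−9=6 → G
A(0): 0−9=-9≡17 → R
J(9): 9−9=0 → A
E(4): 4−9=-5≡21 → V
X(23): 23−9=14 → O
F(5): 5−9=-4≡22 → W
P(15): 15−9=6 → G
D(3): 3−9=-6≡20 → U
K(10): 10−9=1 → B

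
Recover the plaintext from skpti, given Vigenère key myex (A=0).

Repeat the key across the ciphertext: myexm
s(18)−m(12): 6 → g
k(10)−y(24): -14≡12 → m
p(15)−e(4): 11 → l
t(19)−x(23): -4≡22 → w
i(8)−m(12): -4≡22 → w

gmlww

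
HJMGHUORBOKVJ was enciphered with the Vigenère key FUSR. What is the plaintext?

CPUPCAWAWUSEE

Repeat the key across the ciphertext: FUSRFUSRFUSRF
H(7)−F(5): 2 → C
J(9)−U(20): -11≡15 → P
M(12)−S(18): -6≡20 → U
G(6)−R(17): -11≡15 → P
H(7)−F(5): 2 → C
U(20)−U(20): 0 → A
O(14)−S(18): -4≡22 → W
R(17)−R(17): 0 → A
B(1)−F(5): -4≡22 → W
O(14)−U(20): -6≡20 → U
K(10)−S(18): -8≡18 → S
V(21)−R(17): 4 → E
J(9)−F(5): 4 → E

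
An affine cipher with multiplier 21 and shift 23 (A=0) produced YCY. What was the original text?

The inverse of 21 mod 26 is 5, since 21·5=105≡1. Apply D(y)=5·(y−23) mod 26:
Y(24): 5·(24−23)=5 → F
C(2): 5·(2−23)=-105≡25 → Z
Y(24): 5·(24−23)=5 → F

FZF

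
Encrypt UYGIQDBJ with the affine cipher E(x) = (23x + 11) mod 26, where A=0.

DRTNPCIK

U(20): 23·20+11=471≡3 → D
Y(24): 23·24+11=563≡17 → R
G(6): 23·6+11=149≡19 → T
I(8): 23·8+11=195≡13 → N
Q(16): 23·16+11=379≡15 → P
D(3): 23·3+11=80≡2 → C
B(1): 23·1+11=34≡8 → I
J(9): 23·9+11=218≡10 → K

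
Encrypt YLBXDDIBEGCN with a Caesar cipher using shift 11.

Y(24): 24+11=35≡9 → J
L(11): 11+11=22 → W
B(1): 1+11=12 → M
X(23): 23+11=34≡8 → I
D(3): 3+11=14 → O
D(3): 3+11=14 → O
I(8): 8+11=19 → T
B(1): 1+11=12 → M
E(4): 4+11=15 → P
G(6): 6+11=17 → R
C(2): 2+11=13 → N
N(13): 13+11=24 → Y

JWMIOOTMPRNY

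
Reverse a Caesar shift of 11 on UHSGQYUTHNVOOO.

JWHVFNJIWCKDDD

U(20): 20−11=9 → J
H(7): 7−11=-4≡22 → W
S(18): 18−11=7 → H
G(6): 6−11=-5≡21 → V
Q(16): 16−11=5 → F
Y(24): 24−11=13 → N
U(20): 20−11=9 → J
T(19): 19−11=8 → I
H(7): 7−11=-4≡22 → W
N(13): 13−11=2 → C
V(21): 21−11=10 → K
O(14): 14−11=3 → D
O(14): 14−11=3 → D
O(14): 14−11=3 → D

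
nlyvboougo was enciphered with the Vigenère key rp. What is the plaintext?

Repeat the key across the ciphertext: rprprprprp
n(13)−r(17): -4≡22 → w
l(11)−p(15): -4≡22 → w
y(24)−r(17): 7 → h
v(21)−p(15): 6 → g
b(1)−r(17): -16≡10 → k
o(14)−p(15): -1≡25 → z
o(14)−r(17): -3≡23 → x
u(20)−p(15): 5 → f
g(6)−r(17): -11≡15 → p
o(14)−p(15): -1≡25 → z

wwhgkzxfpz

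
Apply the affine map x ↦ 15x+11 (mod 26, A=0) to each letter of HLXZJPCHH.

MUSWQCPMM

H(7): 15·7+11=116≡12 → M
L(11): 15·11+11=176≡20 → U
X(23): 15·23+11=356≡18 → S
Z(25): 15·25+11=386≡22 → W
J(9): 15·9+11=146≡16 → Q
P(15): 15·15+11=236≡2 → C
C(2): 15·2+11=41≡15 → P
H(7): 15·7+11=116≡12 → M
H(7): 15·7+11=116≡12 → M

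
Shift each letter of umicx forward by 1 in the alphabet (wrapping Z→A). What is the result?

vnjdy

u(20): 20+1=21 → v
m(12): 12+1=13 → n
i(8): 8+1=9 → j
c(2): 2+1=3 → d
x(23): 23+1=24 → y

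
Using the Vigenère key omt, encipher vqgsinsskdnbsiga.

jczguggedrzuguzo

Repeat the key across the message: omtomtomtomtomto
v(21)+o(14): 35≡9 → j
q(16)+m(12): 28≡2 → c
g(6)+t(19): 25 → z
s(18)+o(14): 32≡6 → g
i(8)+m(12): 20 → u
n(13)+t(19): 32≡6 → g
s(18)+o(14): 32≡6 → g
s(18)+m(12): 30≡4 → e
k(10)+t(19): 29≡3 → d
d(3)+o(14): 17 → r
n(13)+m(12): 25 → z
b(1)+t(19): 20 → u
s(18)+o(14): 32≡6 → g
i(8)+m(12): 20 → u
g(6)+t(19): 25 → z
a(0)+o(14): 14 → o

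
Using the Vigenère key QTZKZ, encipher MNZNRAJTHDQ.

CGYXQQCSRCG

Repeat the key across the message: QTZKZQTZKZQ
M(12)+Q(16): 28≡2 → C
N(13)+T(19): 32≡6 → G
Z(25)+Z(25): 50≡24 → Y
N(13)+K(10): 23 → X
R(17)+Z(25): 42≡16 → Q
A(0)+Q(16): 16 → Q
J(9)+T(19): 28≡2 → C
T(19)+Z(25): 44≡18 → S
H(7)+K(10): 17 → R
D(3)+Z(25): 28≡2 → C
Q(16)+Q(16): 32≡6 → G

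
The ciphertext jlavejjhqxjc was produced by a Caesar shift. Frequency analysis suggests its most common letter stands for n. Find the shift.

22

The most frequent ciphertext letter is j (appears 4 times).
j is position 9; n is position 13.
Shift = -4≡22.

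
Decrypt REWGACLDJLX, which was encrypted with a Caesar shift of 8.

R(17): 17−8=9 → J
E(4): 4−8=-4≡22 → W
W(22): 22−8=14 → O
G(6): 6−8=-2≡24 → Y
A(0): 0−8=-8≡18 → S
C(2): 2−8=-6≡20 → U
L(11): 11−8=3 → D
D(3): 3−8=-5≡21 → V
J(9): 9−8=1 → B
L(11): 11−8=3 → D
X(23): 23−8=15 → P

JWOYSUDVBDP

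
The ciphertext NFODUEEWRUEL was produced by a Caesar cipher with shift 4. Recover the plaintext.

JBKZQAASNQAH

N(13): 13−4=9 → J
F(5): 5−4=1 → B
O(14): 14−4=10 → K
D(3): 3−4=-1≡25 → Z
U(20): 20−4=16 → Q
E(4): 4−4=0 → A
E(4): 4−4=0 → A
W(22): 22−4=18 → S
R(17): 17−4=13 → N
U(20): 20−4=16 → Q
E(4): 4−4=0 → A
L(11): 11−4=7 → H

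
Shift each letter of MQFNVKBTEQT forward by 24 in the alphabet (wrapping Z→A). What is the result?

KODLTIZRCOR

M(12): 12+24=36≡10 → K
Q(16): 16+24=40≡14 → O
F(5): 5+24=29≡3 → D
N(13): 13+24=37≡11 → L
V(21): 21+24=45≡19 → T
K(10): 10+24=34≡8 → I
B(1): 1+24=25 → Z
T(19): 19+24=43≡17 → R
E(4): 4+24=28≡2 → C
Q(16): 16+24=40≡14 → O
T(19): 19+24=43≡17 → R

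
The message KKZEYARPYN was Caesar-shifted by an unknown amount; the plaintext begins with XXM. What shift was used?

From the crib: K(10)−X(23)=-13≡13, so the shift is 13.

13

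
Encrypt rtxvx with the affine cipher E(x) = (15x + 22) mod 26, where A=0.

rvdzd

r(17): 15·17+22=277≡17 → r
t(19): 15·19+22=307≡21 → v
x(23): 15·23+22=367≡3 → d
v(21): 15·21+22=337≡25 → z
x(23): 15·23+22=367≡3 → d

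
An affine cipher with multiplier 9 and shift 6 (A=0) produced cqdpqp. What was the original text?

The inverse of 9 mod 26 is 3, since 9·3=27≡1. Apply D(y)=3·(y−6) mod 26:
c(2): 3·(2−6)=-12≡14 → o
q(16): 3·(16−6)=30≡4 → e
d(3): 3·(3−6)=-9≡17 → r
p(15): 3·(15−6)=27≡1 → b
q(16): 3·(16−6)=30≡4 → e
p(15): 3·(15−6)=27≡1 → b

oerbeb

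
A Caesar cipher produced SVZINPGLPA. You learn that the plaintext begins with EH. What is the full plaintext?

From the crib: S(18)−E(4)=14, so the shift is 14.
Subtract 14 from each ciphertext letter:
S(18): 18−14=4 → E
V(21): 21−14=7 → H
Z(25): 25−14=11 → L
I(8): 8−14=-6≡20 → U
N(13): 13−14=-1≡25 → Z
P(15): 15−14=1 → B
G(6): 6−14=-8≡18 → S
L(11): 11−14=-3≡23 → X
P(15): 15−14=1 → B
A(0): 0−14=-14≡12 → M

EHLUZBSXBM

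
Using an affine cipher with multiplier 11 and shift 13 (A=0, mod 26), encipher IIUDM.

I(8): 11·8+13=101≡23 → X
I(8): 11·8+13=101≡23 → X
U(20): 11·20+13=233≡25 → Z
D(3): 11·3+13=46≡20 → U
M(12): 11·12+13=145≡15 → P

XXZUP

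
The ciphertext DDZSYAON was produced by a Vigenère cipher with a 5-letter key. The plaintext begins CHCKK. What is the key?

Subtract each crib letter from the matching ciphertext letter (mod 26):
D(3)−C(2)=1 → B
D(3)−H(7)=-4≡22 → W
Z(25)−C(2)=23 → X
S(18)−K(10)=8 → I
Y(24)−K(10)=14 → O

BWXIO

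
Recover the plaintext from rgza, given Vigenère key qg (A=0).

Repeat the key across the ciphertext: qgqg
r(17)−q(16): 1 → b
g(6)−g(6): 0 → a
z(25)−q(16): 9 → j
a(0)−g(6): -6≡20 → u

baju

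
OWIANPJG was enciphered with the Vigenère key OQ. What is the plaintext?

Repeat the key across the ciphertext: OQOQOQOQ
O(14)−O(14): 0 → A
W(22)−Q(16): 6 → G
I(8)−O(14): -6≡20 → U
A(0)−Q(16): -16≡10 → K
N(13)−O(14): -1≡25 → Z
P(15)−Q(16): -1≡25 → Z
J(9)−O(14): -5≡21 → V
G(6)−Q(16): -10≡16 → Q

AGUKZZVQ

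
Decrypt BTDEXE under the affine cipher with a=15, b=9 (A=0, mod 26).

The inverse of 15 mod 26 is 7, since 15·7=105≡1. Apply D(y)=7·(y−9) mod 26:
B(1): 7·(1−9)=-56≡22 → W
T(19): 7·(19−9)=70≡18 → S
D(3): 7·(3−9)=-42≡10 → K
E(4): 7·(4−9)=-35≡17 → R
X(23): 7·(23−9)=98≡20 → U
E(4): 7·(4−9)=-35≡17 → R

WSKRUR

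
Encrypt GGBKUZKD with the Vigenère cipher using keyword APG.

Repeat the key across the message: APGAPGAP
G(6)+A(0): 6 → G
G(6)+P(15): 21 → V
B(1)+G(6): 7 → H
K(10)+A(0): 10 → K
U(20)+P(15): 35≡9 → J
Z(25)+G(6): 31≡5 → F
K(10)+A(0): 10 → K
D(3)+P(15): 18 → S

GVHKJFKS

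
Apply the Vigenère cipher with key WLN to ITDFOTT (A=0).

Repeat the key across the message: WLNWLNW
I(8)+W(22): 30≡4 → E
T(19)+L(11): 30≡4 → E
D(3)+N(13): 16 → Q
F(5)+W(22): 27≡1 → B
O(14)+L(11): 25 → Z
T(19)+N(13): 32≡6 → G
T(19)+W(22): 41≡15 → P

EEQBZGP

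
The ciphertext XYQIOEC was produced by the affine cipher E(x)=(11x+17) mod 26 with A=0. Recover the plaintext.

The inverse of 11 mod 26 is 19, since 11·19=209≡1. Apply D(y)=19·(y−17) mod 26:
X(23): 19·(23−17)=114≡10 → K
Y(24): 19·(24−17)=133≡3 → D
Q(16): 19·(16−17)=-19≡7 → H
I(8): 19·(8−17)=-171≡11 → L
O(14): 19·(14−17)=-57≡21 → V
E(4): 19·(4−17)=-247≡13 → N
C(2): 19·(2−17)=-285≡1 → B

KDHLVNB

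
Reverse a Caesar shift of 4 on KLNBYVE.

K(10): 10−4=6 → G
L(11): 11−4=7 → H
N(13): 13−4=9 → J
B(1): 1−4=-3≡23 → X
Y(24): 24−4=20 → U
V(21): 21−4=17 → R
E(4): 4−4=0 → A

GHJXURA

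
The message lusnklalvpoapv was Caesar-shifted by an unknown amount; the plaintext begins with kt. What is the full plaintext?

From the crib: l(11)−k(10)=1, so the shift is 1.
Subtract 1 from each ciphertext letter:
l(11): 11−1=10 → k
u(20): 20−1=19 → t
s(18): 18−1=17 → r
n(13): 13−1=12 → m
k(10): 10−1=9 → j
l(11): 11−1=10 → k
a(0): 0−1=-1≡25 → z
l(11): 11−1=10 → k
v(21): 21−1=20 → u
p(15): 15−1=14 → o
o(14): 14−1=13 → n
a(0): 0−1=-1≡25 → z
p(15): 15−1=14 → o
v(21): 21−1=20 → u

ktrmjkzkuonzou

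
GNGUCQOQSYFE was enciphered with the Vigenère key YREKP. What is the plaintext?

Repeat the key across the ciphertext: YREKPYREKPYR
G(6)−Y(24): -18≡8 → I
N(13)−R(17): -4≡22 → W
G(6)−E(4): 2 → C
U(20)−K(10): 10 → K
C(2)−P(15): -13≡13 → N
Q(16)−Y(24): -8≡18 → S
O(14)−R(17): -3≡23 → X
Q(16)−E(4): 12 → M
S(18)−K(10): 8 → I
Y(24)−P(15): 9 → J
F(5)−Y(24): -19≡7 → H
E(4)−R(17): -13≡13 → N

IWCKNSXMIJHN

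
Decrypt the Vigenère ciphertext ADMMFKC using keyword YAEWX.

CDIQIMC

Repeat the key across the ciphertext: YAEWXYA
A(0)−Y(24): -24≡2 → C
D(3)−A(0): 3 → D
M(12)−E(4): 8 → I
M(12)−W(22): -10≡16 → Q
F(5)−X(23): -18≡8 → I
K(10)−Y(24): -14≡12 → M
C(2)−A(0): 2 → C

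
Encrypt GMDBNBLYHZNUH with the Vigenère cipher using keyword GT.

MFJUTURRNSTNN

Repeat the key across the message: GTGTGTGTGTGTG
G(6)+G(6): 12 → M
M(12)+T(19): 31≡5 → F
D(3)+G(6): 9 → J
B(1)+T(19): 20 → U
N(13)+G(6): 19 → T
B(1)+T(19): 20 → U
L(11)+G(6): 17 → R
Y(24)+T(19): 43≡17 → R
H(7)+G(6): 13 → N
Z(25)+T(19): 44≡18 → S
N(13)+G(6): 19 → T
U(20)+T(19): 39≡13 → N
H(7)+G(6): 13 → N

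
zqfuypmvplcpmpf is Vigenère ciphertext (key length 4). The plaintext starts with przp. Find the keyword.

kzgf

Subtract each crib letter from the matching ciphertext letter (mod 26):
z(25)−p(15)=10 → k
q(16)−r(17)=-1≡25 → z
f(5)−z(25)=-20≡6 → g
u(20)−p(15)=5 → f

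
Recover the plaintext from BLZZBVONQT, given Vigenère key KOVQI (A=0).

Repeat the key across the ciphertext: KOVQIKOVQI
B(1)−K(10): -9≡17 → R
L(11)−O(14): -3≡23 → X
Z(25)−V(21): 4 → E
Z(25)−Q(16): 9 → J
B(1)−I(8): -7≡19 → T
V(21)−K(10): 11 → L
O(14)−O(14): 0 → A
N(13)−V(21): -8≡18 → S
Q(16)−Q(16): 0 → A
T(19)−I(8): 11 → L

RXEJTLASAL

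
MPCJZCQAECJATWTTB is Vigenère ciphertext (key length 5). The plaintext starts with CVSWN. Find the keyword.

KUKNM

Subtract each crib letter from the matching ciphertext letter (mod 26):
M(12)−C(2)=10 → K
P(15)−V(21)=-6≡20 → U
C(2)−S(18)=-16≡10 → K
J(9)−W(22)=-13≡13 → N
Z(25)−N(13)=12 → M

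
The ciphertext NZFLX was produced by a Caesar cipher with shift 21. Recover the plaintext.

N(13): 13−21=-8≡18 → S
Z(25): 25−21=4 → E
F(5): 5−21=-16≡10 → K
L(11): 11−21=-10≡16 → Q
X(23): 23−21=2 → C

SEKQC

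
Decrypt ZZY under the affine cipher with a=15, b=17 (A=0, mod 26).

EEX

The inverse of 15 mod 26 is 7, since 15·7=105≡1. Apply D(y)=7·(y−17) mod 26:
Z(25): 7·(25−17)=56≡4 → E
Z(25): 7·(25−17)=56≡4 → E
Y(24): 7·(24−17)=49≡23 → X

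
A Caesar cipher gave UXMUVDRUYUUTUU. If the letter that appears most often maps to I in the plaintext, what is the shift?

The most frequent ciphertext letter is U (appears 7 times).
U is position 20; I is position 8.
Shift = 12.

12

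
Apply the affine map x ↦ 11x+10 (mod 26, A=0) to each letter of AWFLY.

KSNBO

A(0): 11·0+10=10 → K
W(22): 11·22+10=252≡18 → S
F(5): 11·5+10=65≡13 → N
L(11): 11·11+10=131≡1 → B
Y(24): 11·24+10=274≡14 → O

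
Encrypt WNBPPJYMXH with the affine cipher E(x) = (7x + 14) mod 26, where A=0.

MBVPPZAUTL

W(22): 7·22+14=168≡12 → M
N(13): 7·13+14=105≡1 → B
B(1): 7·1+14=21 → V
P(15): 7·15+14=119≡15 → P
P(15): 7·15+14=119≡15 → P
J(9): 7·9+14=77≡25 → Z
Y(24): 7·24+14=182≡0 → A
M(12): 7·12+14=98≡20 → U
X(23): 7·23+14=175≡19 → T
H(7): 7·7+14=63≡11 → L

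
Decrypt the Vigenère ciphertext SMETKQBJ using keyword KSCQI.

Repeat the key across the ciphertext: KSCQIKSC
S(18)−K(10): 8 → I
M(12)−S(18): -6≡20 → U
E(4)−C(2): 2 → C
T(19)−Q(16): 3 → D
K(10)−I(8): 2 → C
Q(16)−K(10): 6 → G
B(1)−S(18): -17≡9 → J
J(9)−C(2): 7 → H

IUCDCGJH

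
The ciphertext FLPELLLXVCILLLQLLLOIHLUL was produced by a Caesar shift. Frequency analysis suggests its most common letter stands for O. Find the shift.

23

The most frequent ciphertext letter is L (appears 12 times).
L is position 11; O is position 14.
Shift = -3≡23.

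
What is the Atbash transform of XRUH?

CIFS

X(23) → C(2)
R(17) → I(8)
U(20) → F(5)
H(7) → S(18)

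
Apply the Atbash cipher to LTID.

OGRW

L(11) → O(14)
T(19) → G(6)
I(8) → R(17)
D(3) → W(22)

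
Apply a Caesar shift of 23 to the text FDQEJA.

CANBGX

F(5): 5+23=28≡2 → C
D(3): 3+23=26≡0 → A
Q(16): 16+23=39≡13 → N
E(4): 4+23=27≡1 → B
J(9): 9+23=32≡6 → G
A(0): 0+23=23 → X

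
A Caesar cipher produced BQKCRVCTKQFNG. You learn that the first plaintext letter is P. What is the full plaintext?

From the crib: B(1)−P(15)=-14≡12, so the shift is 12.
Subtract 12 from each ciphertext letter:
B(1): 1−12=-11≡15 → P
Q(16): 16−12=4 → E
K(10): 10−12=-2≡24 → Y
C(2): 2−12=-10≡16 → Q
R(17): 17−12=5 → F
V(21): 21−12=9 → J
C(2): 2−12=-10≡16 → Q
T(19): 19−12=7 → H
K(10): 10−12=-2≡24 → Y
Q(16): 16−12=4 → E
F(5): 5−12=-7≡19 → T
N(13): 13−12=1 → B
G(6): 6−12=-6≡20 → U

PEYQFJQHYETBU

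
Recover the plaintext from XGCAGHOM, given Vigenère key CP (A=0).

Repeat the key across the ciphertext: CPCPCPCP
X(23)−C(2): 21 → V
G(6)−P(15): -9≡17 → R
C(2)−C(2): 0 → A
A(0)−P(15): -15≡11 → L
G(6)−C(2): 4 → E
H(7)−P(15): -8≡18 → S
O(14)−C(2): 12 → M
M(12)−P(15): -3≡23 → X

VRALESMX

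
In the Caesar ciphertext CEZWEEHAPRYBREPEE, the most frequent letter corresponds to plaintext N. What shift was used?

The most frequent ciphertext letter is E (appears 6 times).
E is position 4; N is position 13.
Shift = -9≡17.

17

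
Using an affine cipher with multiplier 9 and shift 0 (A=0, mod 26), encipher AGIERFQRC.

A(0): 9·0+0=0 → A
G(6): 9·6+0=54≡2 → C
I(8): 9·8+0=72≡20 → U
E(4): 9·4+0=36≡10 → K
R(17): 9·17+0=153≡23 → X
F(5): 9·5+0=45≡19 → T
Q(16): 9·16+0=144≡14 → O
R(17): 9·17+0=153≡23 → X
C(2): 9·2+0=18 → S

ACUKXTOXS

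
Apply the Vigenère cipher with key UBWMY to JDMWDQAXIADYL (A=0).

Repeat the key across the message: UBWMYUBWMYUBW
J(9)+U(20): 29≡3 → D
D(3)+B(1): 4 → E
M(12)+W(22): 34≡8 → I
W(22)+M(12): 34≡8 → I
D(3)+Y(24): 27≡1 → B
Q(16)+U(20): 36≡10 → K
A(0)+B(1): 1 → B
X(23)+W(22): 45≡19 → T
I(8)+M(12): 20 → U
A(0)+Y(24): 24 → Y
D(3)+U(20): 23 → X
Y(24)+B(1): 25 → Z
L(11)+W(22): 33≡7 → H

DEIIBKBTUYXZH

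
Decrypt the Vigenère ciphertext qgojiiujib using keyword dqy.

nqqgskrtky

Repeat the key across the ciphertext: dqydqydqyd
q(16)−d(3): 13 → n
g(6)−q(16): -10≡16 → q
o(14)−y(24): -10≡16 → q
j(9)−d(3): 6 → g
i(8)−q(16): -8≡18 → s
i(8)−y(24): -16≡10 → k
u(20)−d(3): 17 → r
j(9)−q(16): -7≡19 → t
i(8)−y(24): -16≡10 → k
b(1)−d(3): -2≡24 → y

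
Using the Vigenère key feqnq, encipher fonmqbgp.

ksdzggkf

Repeat the key across the message: feqnqfeq
f(5)+f(5): 10 → k
o(14)+e(4): 18 → s
n(13)+q(16): 29≡3 → d
m(12)+n(13): 25 → z
q(16)+q(16): 32≡6 → g
b(1)+f(5): 6 → g
g(6)+e(4): 10 → k
p(15)+q(16): 31≡5 → f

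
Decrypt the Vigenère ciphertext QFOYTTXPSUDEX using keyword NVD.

DKLLYQKUPHIBK

Repeat the key across the ciphertext: NVDNVDNVDNVDN
Q(16)−N(13): 3 → D
F(5)−V(21): -16≡10 → K
O(14)−D(3): 11 → L
Y(24)−N(13): 11 → L
T(19)−V(21): -2≡24 → Y
T(19)−D(3): 16 → Q
X(23)−N(13): 10 → K
P(15)−V(21): -6≡20 → U
S(18)−D(3): 15 → P
U(20)−N(13): 7 → H
D(3)−V(21): -18≡8 → I
E(4)−D(3): 1 → B
X(23)−N(13): 10 → K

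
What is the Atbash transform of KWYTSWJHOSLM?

PDBGHDQSLHON

K(10) → P(15)
W(22) → D(3)
Y(24) → B(1)
T(19) → G(6)
S(18) → H(7)
W(22) → D(3)
J(9) → Q(16)
H(7) → S(18)
O(14) → L(11)
S(18) → H(7)
L(11) → O(14)
M(12) → N(13)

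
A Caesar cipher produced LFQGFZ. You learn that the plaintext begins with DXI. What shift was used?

8

From the crib: L(11)−D(3)=8, so the shift is 8.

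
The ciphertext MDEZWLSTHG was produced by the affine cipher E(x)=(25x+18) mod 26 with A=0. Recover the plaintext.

GPOTWHAZLM

The inverse of 25 mod 26 is 25, since 25·25=625≡1. Apply D(y)=25·(y−18) mod 26:
M(12): 25·(12−18)=-150≡6 → G
D(3): 25·(3−18)=-375≡15 → P
E(4): 25·(4−18)=-350≡14 → O
Z(25): 25·(25−18)=175≡19 → T
W(22): 25·(22−18)=100≡22 → W
L(11): 25·(11−18)=-175≡7 → H
S(18): 25·(18−18)=0 → A
T(19): 25·(19−18)=25 → Z
H(7): 25·(7−18)=-275≡11 → L
G(6): 25·(6−18)=-300≡12 → M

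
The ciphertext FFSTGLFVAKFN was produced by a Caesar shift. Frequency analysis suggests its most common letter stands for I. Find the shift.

The most frequent ciphertext letter is F (appears 4 times).
F is position 5; I is position 8.
Shift = -3≡23.

23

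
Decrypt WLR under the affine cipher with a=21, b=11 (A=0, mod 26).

DAE

The inverse of 21 mod 26 is 5, since 21·5=105≡1. Apply D(y)=5·(y−11) mod 26:
W(22): 5·(22−11)=55≡3 → D
L(11): 5·(11−11)=0 → A
R(17): 5·(17−11)=30≡4 → E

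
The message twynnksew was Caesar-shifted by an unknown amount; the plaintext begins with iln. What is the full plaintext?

From the crib: t(19)−i(8)=11, so the shift is 11.
Subtract 11 from each ciphertext letter:
t(19): 19−11=8 → i
w(22): 22−11=11 → l
y(24): 24−11=13 → n
n(13): 13−11=2 → c
n(13): 13−11=2 → c
k(10): 10−11=-1≡25 → z
s(18): 18−11=7 → h
e(4): 4−11=-7≡19 → t
w(22): 22−11=11 → l

ilncczhtl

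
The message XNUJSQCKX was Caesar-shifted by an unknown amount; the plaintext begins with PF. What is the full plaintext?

From the crib: X(23)−P(15)=8, so the shift is 8.
Subtract 8 from each ciphertext letter:
X(23): 23−8=15 → P
N(13): 13−8=5 → F
U(20): 20−8=12 → M
J(9): 9−8=1 → B
S(18): 18−8=10 → K
Q(16): 16−8=8 → I
C(2): 2−8=-6≡20 → U
K(10): 10−8=2 → C
X(23): 23−8=15 → P

PFMBKIUCP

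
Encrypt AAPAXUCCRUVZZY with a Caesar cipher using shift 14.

A(0): 0+14=14 → O
A(0): 0+14=14 → O
P(15): 15+14=29≡3 → D
A(0): 0+14=14 → O
X(23): 23+14=37≡11 → L
U(20): 20+14=34≡8 → I
C(2): 2+14=16 → Q
C(2): 2+14=16 → Q
R(17): 17+14=31≡5 → F
U(20): 20+14=34≡8 → I
V(21): 21+14=35≡9 → J
Z(25): 25+14=39≡13 → N
Z(25): 25+14=39≡13 → N
Y(24): 24+14=38≡12 → M

OODOLIQQFIJNNM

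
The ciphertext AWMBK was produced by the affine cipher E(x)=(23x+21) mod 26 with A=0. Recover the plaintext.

HRDYV

The inverse of 23 mod 26 is 17, since 23·17=391≡1. Apply D(y)=17·(y−21) mod 26:
A(0): 17·(0−21)=-357≡7 → H
W(22): 17·(22−21)=17 → R
M(12): 17·(12−21)=-153≡3 → D
B(1): 17·(1−21)=-340≡24 → Y
K(10): 17·(10−21)=-187≡21 → V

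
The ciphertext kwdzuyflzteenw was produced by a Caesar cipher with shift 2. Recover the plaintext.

iubxswdjxrcclu

k(10): 10−2=8 → i
w(22): 22−2=20 → u
d(3): 3−2=1 → b
z(25): 25−2=23 → x
u(20): 20−2=18 → s
y(24): 24−2=22 → w
f(5): 5−2=3 → d
l(11): 11−2=9 → j
z(25): 25−2=23 → x
t(19): 19−2=17 → r
e(4): 4−2=2 → c
e(4): 4−2=2 → c
n(13): 13−2=11 → l
w(22): 22−2=20 → u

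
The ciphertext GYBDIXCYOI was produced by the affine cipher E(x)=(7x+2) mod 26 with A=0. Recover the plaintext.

The inverse of 7 mod 26 is 15, since 7·15=105≡1. Apply D(y)=15·(y−2) mod 26:
G(6): 15·(6−2)=60≡8 → I
Y(24): 15·(24−2)=330≡18 → S
B(1): 15·(1−2)=-15≡11 → L
D(3): 15·(3−2)=15 → P
I(8): 15·(8−2)=90≡12 → M
X(23): 15·(23−2)=315≡3 → D
C(2): 15·(2−2)=0 → A
Y(24): 15·(24−2)=330≡18 → S
O(14): 15·(14−2)=180≡24 → Y
I(8): 15·(8−2)=90≡12 → M

ISLPMDASYM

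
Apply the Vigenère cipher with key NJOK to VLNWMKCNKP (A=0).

IUBGZTQXXY

Repeat the key across the message: NJOKNJOKNJ
V(21)+N(13): 34≡8 → I
L(11)+J(9): 20 → U
N(13)+O(14): 27≡1 → B
W(22)+K(10): 32≡6 → G
M(12)+N(13): 25 → Z
K(10)+J(9): 19 → T
C(2)+O(14): 16 → Q
N(13)+K(10): 23 → X
K(10)+N(13): 23 → X
P(15)+J(9): 24 → Y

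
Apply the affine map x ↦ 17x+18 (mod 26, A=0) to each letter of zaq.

bse

z(25): 17·25+18=443≡1 → b
a(0): 17·0+18=18 → s
q(16): 17·16+18=290≡4 → e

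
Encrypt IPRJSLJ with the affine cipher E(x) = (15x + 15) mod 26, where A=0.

I(8): 15·8+15=135≡5 → F
P(15): 15·15+15=240≡6 → G
R(17): 15·17+15=270≡10 → K
J(9): 15·9+15=150≡20 → U
S(18): 15·18+15=285≡25 → Z
L(11): 15·11+15=180≡24 → Y
J(9): 15·9+15=150≡20 → U

FGKUZYU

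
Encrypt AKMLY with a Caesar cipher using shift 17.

RBDCP

A(0): 0+17=17 → R
K(10): 10+17=27≡1 → B
M(12): 12+17=29≡3 → D
L(11): 11+17=28≡2 → C
Y(24): 24+17=41≡15 → P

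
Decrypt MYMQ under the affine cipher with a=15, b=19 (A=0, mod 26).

DJDF

The inverse of 15 mod 26 is 7, since 15·7=105≡1. Apply D(y)=7·(y−19) mod 26:
M(12): 7·(12−19)=-49≡3 → D
Y(24): 7·(24−19)=35≡9 → J
M(12): 7·(12−19)=-49≡3 → D
Q(16): 7·(16−19)=-21≡5 → F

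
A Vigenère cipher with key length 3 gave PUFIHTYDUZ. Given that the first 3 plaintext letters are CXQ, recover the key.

NXP

Subtract each crib letter from the matching ciphertext letter (mod 26):
P(15)−C(2)=13 → N
U(20)−X(23)=-3≡23 → X
F(5)−Q(16)=-11≡15 → P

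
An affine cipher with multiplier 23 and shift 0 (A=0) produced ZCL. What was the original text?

JIF

The inverse of 23 mod 26 is 17, since 23·17=391≡1. Apply D(y)=17·(y−0) mod 26:
Z(25): 17·(25−0)=425≡9 → J
C(2): 17·(2−0)=34≡8 → I
L(11): 17·(11−0)=187≡5 → F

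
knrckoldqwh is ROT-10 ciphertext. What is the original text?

adhsaebtgmx

k(10): 10−10=0 → a
n(13): 13−10=3 → d
r(17): 17−10=7 → h
c(2): 2−10=-8≡18 → s
k(10): 10−10=0 → a
o(14): 14−10=4 → e
l(11): 11−10=1 → b
d(3): 3−10=-7≡19 → t
q(16): 16−10=6 → g
w(22): 22−10=12 → m
h(7): 7−10=-3≡23 → x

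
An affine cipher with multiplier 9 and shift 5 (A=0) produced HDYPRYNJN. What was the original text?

The inverse of 9 mod 26 is 3, since 9·3=27≡1. Apply D(y)=3·(y−5) mod 26:
H(7): 3·(7−5)=6 → G
D(3): 3·(3−5)=-6≡20 → U
Y(24): 3·(24−5)=57≡5 → F
P(15): 3·(15−5)=30≡4 → E
R(17): 3·(17−5)=36≡10 → K
Y(24): 3·(24−5)=57≡5 → F
N(13): 3·(13−5)=24 → Y
J(9): 3·(9−5)=12 → M
N(13): 3·(13−5)=24 → Y

GUFEKFYMY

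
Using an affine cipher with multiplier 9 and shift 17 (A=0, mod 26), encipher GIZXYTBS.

TLIQZGAX

G(6): 9·6+17=71≡19 → T
I(8): 9·8+17=89≡11 → L
Z(25): 9·25+17=242≡8 → I
X(23): 9·23+17=224≡16 → Q
Y(24): 9·24+17=233≡25 → Z
T(19): 9·19+17=188≡6 → G
B(1): 9·1+17=26≡0 → A
S(18): 9·18+17=179≡23 → X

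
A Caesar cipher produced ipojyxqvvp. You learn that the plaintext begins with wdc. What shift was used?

12

From the crib: i(8)−w(22)=-14≡12, so the shift is 12.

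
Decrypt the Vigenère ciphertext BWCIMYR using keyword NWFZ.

OAXJZCM

Repeat the key across the ciphertext: NWFZNWF
B(1)−N(13): -12≡14 → O
W(22)−W(22): 0 → A
C(2)−F(5): -3≡23 → X
I(8)−Z(25): -17≡9 → J
M(12)−N(13): -1≡25 → Z
Y(24)−W(22): 2 → C
R(17)−F(5): 12 → M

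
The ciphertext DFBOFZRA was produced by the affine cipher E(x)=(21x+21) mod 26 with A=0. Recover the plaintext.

The inverse of 21 mod 26 is 5, since 21·5=105≡1. Apply D(y)=5·(y−21) mod 26:
D(3): 5·(3−21)=-90≡14 → O
F(5): 5·(5−21)=-80≡24 → Y
B(1): 5·(1−21)=-100≡4 → E
O(14): 5·(14−21)=-35≡17 → R
F(5): 5·(5−21)=-80≡24 → Y
Z(25): 5·(25−21)=20 → U
R(17): 5·(17−21)=-20≡6 → G
A(0): 5·(0−21)=-105≡25 → Z

OYERYUGZ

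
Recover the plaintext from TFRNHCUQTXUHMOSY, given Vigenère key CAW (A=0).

RFVLHGSQXVULKOWW

Repeat the key across the ciphertext: CAWCAWCAWCAWCAWC
T(19)−C(2): 17 → R
F(5)−A(0): 5 → F
R(17)−W(22): -5≡21 → V
N(13)−C(2): 11 → L
H(7)−A(0): 7 → H
C(2)−W(22): -20≡6 → G
U(20)−C(2): 18 → S
Q(16)−A(0): 16 → Q
T(19)−W(22): -3≡23 → X
X(23)−C(2): 21 → V
U(20)−A(0): 20 → U
H(7)−W(22): -15≡11 → L
M(12)−C(2): 10 → K
O(14)−A(0): 14 → O
S(18)−W(22): -4≡22 → W
Y(24)−C(2): 22 → W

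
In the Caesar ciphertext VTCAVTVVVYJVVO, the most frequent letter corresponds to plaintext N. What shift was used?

8

The most frequent ciphertext letter is V (appears 7 times).
V is position 21; N is position 13.
Shift = 8.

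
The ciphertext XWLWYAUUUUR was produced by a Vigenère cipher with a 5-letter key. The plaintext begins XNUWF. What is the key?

AJRAT

Subtract each crib letter from the matching ciphertext letter (mod 26):
X(23)−X(23)=0 → A
W(22)−N(13)=9 → J
L(11)−U(20)=-9≡17 → R
W(22)−W(22)=0 → A
Y(24)−F(5)=19 → T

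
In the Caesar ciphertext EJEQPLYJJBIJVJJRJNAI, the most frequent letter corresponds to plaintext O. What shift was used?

The most frequent ciphertext letter is J (appears 7 times).
J is position 9; O is position 14.
Shift = -5≡21.

21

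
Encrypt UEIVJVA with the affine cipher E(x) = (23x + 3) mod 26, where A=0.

U(20): 23·20+3=463≡21 → V
E(4): 23·4+3=95≡17 → R
I(8): 23·8+3=187≡5 → F
V(21): 23·21+3=486≡18 → S
J(9): 23·9+3=210≡2 → C
V(21): 23·21+3=486≡18 → S
A(0): 23·0+3=3 → D

VRFSCSD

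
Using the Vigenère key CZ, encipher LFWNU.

NEYMW

Repeat the key across the message: CZCZC
L(11)+C(2): 13 → N
F(5)+Z(25): 30≡4 → E
W(22)+C(2): 24 → Y
N(13)+Z(25): 38≡12 → M
U(20)+C(2): 22 → W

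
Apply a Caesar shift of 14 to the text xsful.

lgtiz

x(23): 23+14=37≡11 → l
s(18): 18+14=32≡6 → g
f(5): 5+14=19 → t
u(20): 20+14=34≡8 → i
l(11): 11+14=25 → z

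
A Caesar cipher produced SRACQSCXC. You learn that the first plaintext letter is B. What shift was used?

17

From the crib: S(18)−B(1)=17, so the shift is 17.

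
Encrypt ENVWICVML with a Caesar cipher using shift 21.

E(4): 4+21=25 → Z
N(13): 13+21=34≡8 → I
V(21): 21+21=42≡16 → Q
W(22): 22+21=43≡17 → R
I(8): 8+21=29≡3 → D
C(2): 2+21=23 → X
V(21): 21+21=42≡16 → Q
M(12): 12+21=33≡7 → H
L(11): 11+21=32≡6 → G

ZIQRDXQHG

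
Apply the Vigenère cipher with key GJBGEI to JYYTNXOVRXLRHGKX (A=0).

Repeat the key across the message: GJBGEIGJBGEIGJBG
J(9)+G(6): 15 → P
Y(24)+J(9): 33≡7 → H
Y(24)+B(1): 25 → Z
T(19)+G(6): 25 → Z
N(13)+E(4): 17 → R
X(23)+I(8): 31≡5 → F
O(14)+G(6): 20 → U
V(21)+J(9): 30≡4 → E
R(17)+B(1): 18 → S
X(23)+G(6): 29≡3 → D
L(11)+E(4): 15 → P
R(17)+I(8): 25 → Z
H(7)+G(6): 13 → N
G(6)+J(9): 15 → P
K(10)+B(1): 11 → L
X(23)+G(6): 29≡3 → D

PHZZRFUESDPZNPLD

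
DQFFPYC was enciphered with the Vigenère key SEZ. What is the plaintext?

LMGNLZK

Repeat the key across the ciphertext: SEZSEZS
D(3)−S(18): -15≡11 → L
Q(16)−E(4): 12 → M
F(5)−Z(25): -20≡6 → G
F(5)−S(18): -13≡13 → N
P(15)−E(4): 11 → L
Y(24)−Z(25): -1≡25 → Z
C(2)−S(18): -16≡10 → K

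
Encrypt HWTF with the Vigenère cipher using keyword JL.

Repeat the key across the message: JLJL
H(7)+J(9): 16 → Q
W(22)+L(11): 33≡7 → H
T(19)+J(9): 28≡2 → C
F(5)+L(11): 16 → Q

QHCQ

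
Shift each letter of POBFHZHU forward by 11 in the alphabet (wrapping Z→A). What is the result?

P(15): 15+11=26≡0 → A
O(14): 14+11=25 → Z
B(1): 1+11=12 → M
F(5): 5+11=16 → Q
H(7): 7+11=18 → S
Z(25): 25+11=36≡10 → K
H(7): 7+11=18 → S
U(20): 20+11=31≡5 → F

AZMQSKSF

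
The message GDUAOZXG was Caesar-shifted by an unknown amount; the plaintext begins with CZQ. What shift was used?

4

From the crib: G(6)−C(2)=4, so the shift is 4.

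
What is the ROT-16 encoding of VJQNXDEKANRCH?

LZGDNTUAQDHSX

V(21): 21+16=37≡11 → L
J(9): 9+16=25 → Z
Q(16): 16+16=32≡6 → G
N(13): 13+16=29≡3 → D
X(23): 23+16=39≡13 → N
D(3): 3+16=19 → T
E(4): 4+16=20 → U
K(10): 10+16=26≡0 → A
A(0): 0+16=16 → Q
N(13): 13+16=29≡3 → D
R(17): 17+16=33≡7 → H
C(2): 2+16=18 → S
H(7): 7+16=23 → X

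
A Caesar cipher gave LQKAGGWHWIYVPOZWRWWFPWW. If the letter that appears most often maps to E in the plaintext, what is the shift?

18

The most frequent ciphertext letter is W (appears 7 times).
W is position 22; E is position 4.
Shift = 18.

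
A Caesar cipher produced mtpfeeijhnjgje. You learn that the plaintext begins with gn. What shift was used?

From the crib: m(12)−g(6)=6, so the shift is 6.

6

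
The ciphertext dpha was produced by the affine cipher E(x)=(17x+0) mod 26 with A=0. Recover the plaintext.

The inverse of 17 mod 26 is 23, since 17·23=391≡1. Apply D(y)=23·(y−0) mod 26:
d(3): 23·(3−0)=69≡17 → r
p(15): 23·(15−0)=345≡7 → h
h(7): 23·(7−0)=161≡5 → f
a(0): 23·(0−0)=0 → a

rhfa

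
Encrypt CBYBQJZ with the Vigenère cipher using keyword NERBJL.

Repeat the key across the message: NERBJLN
C(2)+N(13): 15 → P
B(1)+E(4): 5 → F
Y(24)+R(17): 41≡15 → P
B(1)+B(1): 2 → C
Q(16)+J(9): 25 → Z
J(9)+L(11): 20 → U
Z(25)+N(13): 38≡12 → M

PFPCZUM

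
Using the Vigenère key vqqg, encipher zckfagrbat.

usalvwhhvj

Repeat the key across the message: vqqgvqqgvq
z(25)+v(21): 46≡20 → u
c(2)+q(16): 18 → s
k(10)+q(16): 26≡0 → a
f(5)+g(6): 11 → l
a(0)+v(21): 21 → v
g(6)+q(16): 22 → w
r(17)+q(16): 33≡7 → h
b(1)+g(6): 7 → h
a(0)+v(21): 21 → v
t(19)+q(16): 35≡9 → j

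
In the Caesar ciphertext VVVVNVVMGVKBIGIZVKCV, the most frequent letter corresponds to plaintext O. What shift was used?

The most frequent ciphertext letter is V (appears 9 times).
V is position 21; O is position 14.
Shift = 7.

7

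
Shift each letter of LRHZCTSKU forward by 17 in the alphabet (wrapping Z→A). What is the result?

CIYQTKJBL

L(11): 11+17=28≡2 → C
R(17): 17+17=34≡8 → I
H(7): 7+17=24 → Y
Z(25): 25+17=42≡16 → Q
C(2): 2+17=19 → T
T(19): 19+17=36≡10 → K
S(18): 18+17=35≡9 → J
K(10): 10+17=27≡1 → B
U(20): 20+17=37≡11 → L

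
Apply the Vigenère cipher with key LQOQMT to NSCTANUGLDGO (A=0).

Repeat the key across the message: LQOQMTLQOQMT
N(13)+L(11): 24 → Y
S(18)+Q(16): 34≡8 → I
C(2)+O(14): 16 → Q
T(19)+Q(16): 35≡9 → J
A(0)+M(12): 12 → M
N(13)+T(19): 32≡6 → G
U(20)+L(11): 31≡5 → F
G(6)+Q(16): 22 → W
L(11)+O(14): 25 → Z
D(3)+Q(16): 19 → T
G(6)+M(12): 18 → S
O(14)+T(19): 33≡7 → H

YIQJMGFWZTSH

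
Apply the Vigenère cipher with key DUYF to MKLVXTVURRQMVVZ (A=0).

Repeat the key across the message: DUYFDUYFDUYFDUY
M(12)+D(3): 15 → P
K(10)+U(20): 30≡4 → E
L(11)+Y(24): 35≡9 → J
V(21)+F(5): 26≡0 → A
X(23)+D(3): 26≡0 → A
T(19)+U(20): 39≡13 → N
V(21)+Y(24): 45≡19 → T
U(20)+F(5): 25 → Z
R(17)+D(3): 20 → U
R(17)+U(20): 37≡11 → L
Q(16)+Y(24): 40≡14 → O
M(12)+F(5): 17 → R
V(21)+D(3): 24 → Y
V(21)+U(20): 41≡15 → P
Z(25)+Y(24): 49≡23 → X

PEJAANTZULORYPX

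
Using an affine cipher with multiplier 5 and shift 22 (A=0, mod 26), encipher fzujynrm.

f(5): 5·5+22=47≡21 → v
z(25): 5·25+22=147≡17 → r
u(20): 5·20+22=122≡18 → s
j(9): 5·9+22=67≡15 → p
y(24): 5·24+22=142≡12 → m
n(13): 5·13+22=87≡9 → j
r(17): 5·17+22=107≡3 → d
m(12): 5·12+22=82≡4 → e

vrspmjde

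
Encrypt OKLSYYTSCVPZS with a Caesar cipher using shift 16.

O(14): 14+16=30≡4 → E
K(10): 10+16=26≡0 → A
L(11): 11+16=27≡1 → B
S(18): 18+16=34≡8 → I
Y(24): 24+16=40≡14 → O
Y(24): 24+16=40≡14 → O
T(19): 19+16=35≡9 → J
S(18): 18+16=34≡8 → I
C(2): 2+16=18 → S
V(21): 21+16=37≡11 → L
P(15): 15+16=31≡5 → F
Z(25): 25+16=41≡15 → P
S(18): 18+16=34≡8 → I

EABIOOJISLFPI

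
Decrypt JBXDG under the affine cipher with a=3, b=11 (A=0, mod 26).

IOEGH

The inverse of 3 mod 26 is 9, since 3·9=27≡1. Apply D(y)=9·(y−11) mod 26:
J(9): 9·(9−11)=-18≡8 → I
B(1): 9·(1−11)=-90≡14 → O
X(23): 9·(23−11)=108≡4 → E
D(3): 9·(3−11)=-72≡6 → G
G(6): 9·(6−11)=-45≡7 → H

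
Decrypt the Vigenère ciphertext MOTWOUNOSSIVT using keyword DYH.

Repeat the key across the ciphertext: DYHDYHDYHDYHD
M(12)−D(3): 9 → J
O(14)−Y(24): -10≡16 → Q
T(19)−H(7): 12 → M
W(22)−D(3): 19 → T
O(14)−Y(24): -10≡16 → Q
U(20)−H(7): 13 → N
N(13)−D(3): 10 → K
O(14)−Y(24): -10≡16 → Q
S(18)−H(7): 11 → L
S(18)−D(3): 15 → P
I(8)−Y(24): -16≡10 → K
V(21)−H(7): 14 → O
T(19)−D(3): 16 → Q

JQMTQNKQLPKOQ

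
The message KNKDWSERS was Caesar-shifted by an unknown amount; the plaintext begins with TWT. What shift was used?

From the crib: K(10)−T(19)=-9≡17, so the shift is 17.

17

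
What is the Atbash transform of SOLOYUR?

S(18) → H(7)
O(14) → L(11)
L(11) → O(14)
O(14) → L(11)
Y(24) → B(1)
U(20) → F(5)
R(17) → I(8)

HLOLBFI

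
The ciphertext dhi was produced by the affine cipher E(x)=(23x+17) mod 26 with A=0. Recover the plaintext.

wmd

The inverse of 23 mod 26 is 17, since 23·17=391≡1. Apply D(y)=17·(y−17) mod 26:
d(3): 17·(3−17)=-238≡22 → w
h(7): 17·(7−17)=-170≡12 → m
i(8): 17·(8−17)=-153≡3 → d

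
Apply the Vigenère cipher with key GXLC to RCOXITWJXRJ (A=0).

Repeat the key across the message: GXLCGXLCGXL
R(17)+G(6): 23 → X
C(2)+X(23): 25 → Z
O(14)+L(11): 25 → Z
X(23)+C(2): 25 → Z
I(8)+G(6): 14 → O
T(19)+X(23): 42≡16 → Q
W(22)+L(11): 33≡7 → H
J(9)+C(2): 11 → L
X(23)+G(6): 29≡3 → D
R(17)+X(23): 40≡14 → O
J(9)+L(11): 20 → U

XZZZOQHLDOU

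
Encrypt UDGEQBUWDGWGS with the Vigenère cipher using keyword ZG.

TJFKPHTCCMVMR

Repeat the key across the message: ZGZGZGZGZGZGZ
U(20)+Z(25): 45≡19 → T
D(3)+G(6): 9 → J
G(6)+Z(25): 31≡5 → F
E(4)+G(6): 10 → K
Q(16)+Z(25): 41≡15 → P
B(1)+G(6): 7 → H
U(20)+Z(25): 45≡19 → T
W(22)+G(6): 28≡2 → C
D(3)+Z(25): 28≡2 → C
G(6)+G(6): 12 → M
W(22)+Z(25): 47≡21 → V
G(6)+G(6): 12 → M
S(18)+Z(25): 43≡17 → R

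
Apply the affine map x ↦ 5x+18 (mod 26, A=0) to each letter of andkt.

sfhqj

a(0): 5·0+18=18 → s
n(13): 5·13+18=83≡5 → f
d(3): 5·3+18=33≡7 → h
k(10): 5·10+18=68≡16 → q
t(19): 5·19+18=113≡9 → j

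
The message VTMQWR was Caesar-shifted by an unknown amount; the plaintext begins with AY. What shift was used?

21

From the crib: V(21)−A(0)=21, so the shift is 21.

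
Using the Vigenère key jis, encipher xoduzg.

gwvdhy

Repeat the key across the message: jisjis
x(23)+j(9): 32≡6 → g
o(14)+i(8): 22 → w
d(3)+s(18): 21 → v
u(20)+j(9): 29≡3 → d
z(25)+i(8): 33≡7 → h
g(6)+s(18): 24 → y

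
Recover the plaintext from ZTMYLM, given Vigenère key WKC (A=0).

Repeat the key across the ciphertext: WKCWKC
Z(25)−W(22): 3 → D
T(19)−K(10): 9 → J
M(12)−C(2): 10 → K
Y(24)−W(22): 2 → C
L(11)−K(10): 1 → B
M(12)−C(2): 10 → K

DJKCBK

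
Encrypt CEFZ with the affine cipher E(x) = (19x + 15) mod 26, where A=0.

C(2): 19·2+15=53≡1 → B
E(4): 19·4+15=91≡13 → N
F(5): 19·5+15=110≡6 → G
Z(25): 19·25+15=490≡22 → W

BNGW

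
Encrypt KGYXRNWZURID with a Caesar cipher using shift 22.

K(10): 10+22=32≡6 → G
G(6): 6+22=28≡2 → C
Y(24): 24+22=46≡20 → U
X(23): 23+22=45≡19 → T
R(17): 17+22=39≡13 → N
N(13): 13+22=35≡9 → J
W(22): 22+22=44≡18 → S
Z(25): 25+22=47≡21 → V
U(20): 20+22=42≡16 → Q
R(17): 17+22=39≡13 → N
I(8): 8+22=30≡4 → E
D(3): 3+22=25 → Z

GCUTNJSVQNEZ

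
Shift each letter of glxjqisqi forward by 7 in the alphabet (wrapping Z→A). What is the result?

g(6): 6+7=13 → n
l(11): 11+7=18 → s
x(23): 23+7=30≡4 → e
j(9): 9+7=16 → q
q(16): 16+7=23 → x
i(8): 8+7=15 → p
s(18): 18+7=25 → z
q(16): 16+7=23 → x
i(8): 8+7=15 → p

nseqxpzxp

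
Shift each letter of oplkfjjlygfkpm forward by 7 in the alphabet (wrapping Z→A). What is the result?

o(14): 14+7=21 → v
p(15): 15+7=22 → w
l(11): 11+7=18 → s
k(10): 10+7=17 → r
f(5): 5+7=12 → m
j(9): 9+7=16 → q
j(9): 9+7=16 → q
l(11): 11+7=18 → s
y(24): 24+7=31≡5 → f
g(6): 6+7=13 → n
f(5): 5+7=12 → m
k(10): 10+7=17 → r
p(15): 15+7=22 → w
m(12): 12+7=19 → t

vwsrmqqsfnmrwt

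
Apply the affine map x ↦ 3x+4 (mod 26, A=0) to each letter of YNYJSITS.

YRYFGCJG

Y(24): 3·24+4=76≡24 → Y
N(13): 3·13+4=43≡17 → R
Y(24): 3·24+4=76≡24 → Y
J(9): 3·9+4=31≡5 → F
S(18): 3·18+4=58≡6 → G
I(8): 3·8+4=28≡2 → C
T(19): 3·19+4=61≡9 → J
S(18): 3·18+4=58≡6 → G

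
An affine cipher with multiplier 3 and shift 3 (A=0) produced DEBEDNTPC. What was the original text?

AJIJAMOER

The inverse of 3 mod 26 is 9, since 3·9=27≡1. Apply D(y)=9·(y−3) mod 26:
D(3): 9·(3−3)=0 → A
E(4): 9·(4−3)=9 → J
B(1): 9·(1−3)=-18≡8 → I
E(4): 9·(4−3)=9 → J
D(3): 9·(3−3)=0 → A
N(13): 9·(13−3)=90≡12 → M
T(19): 9·(19−3)=144≡14 → O
P(15): 9·(15−3)=108≡4 → E
C(2): 9·(2−3)=-9≡17 → R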